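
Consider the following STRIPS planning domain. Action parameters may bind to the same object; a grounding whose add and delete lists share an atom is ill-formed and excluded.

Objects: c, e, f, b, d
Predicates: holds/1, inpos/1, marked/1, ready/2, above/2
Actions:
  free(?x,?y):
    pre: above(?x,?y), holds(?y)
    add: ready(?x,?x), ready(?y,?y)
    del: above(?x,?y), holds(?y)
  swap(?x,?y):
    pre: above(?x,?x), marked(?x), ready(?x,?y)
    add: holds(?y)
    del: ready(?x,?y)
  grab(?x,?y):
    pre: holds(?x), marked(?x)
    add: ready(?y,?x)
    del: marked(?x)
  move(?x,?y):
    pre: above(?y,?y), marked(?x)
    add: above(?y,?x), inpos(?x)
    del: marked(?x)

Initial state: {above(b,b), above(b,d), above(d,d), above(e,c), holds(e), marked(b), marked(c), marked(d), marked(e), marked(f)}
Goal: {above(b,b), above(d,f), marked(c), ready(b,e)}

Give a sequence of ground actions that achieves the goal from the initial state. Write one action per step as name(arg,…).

1. grab(e,b)  →  {above(b,b), above(b,d), above(d,d), above(e,c), holds(e), marked(b), marked(c), marked(d), marked(f), ready(b,e)}
2. move(f,d)  →  {above(b,b), above(b,d), above(d,d), above(d,f), above(e,c), holds(e), inpos(f), marked(b), marked(c), marked(d), ready(b,e)}

grab(e,b); move(f,d)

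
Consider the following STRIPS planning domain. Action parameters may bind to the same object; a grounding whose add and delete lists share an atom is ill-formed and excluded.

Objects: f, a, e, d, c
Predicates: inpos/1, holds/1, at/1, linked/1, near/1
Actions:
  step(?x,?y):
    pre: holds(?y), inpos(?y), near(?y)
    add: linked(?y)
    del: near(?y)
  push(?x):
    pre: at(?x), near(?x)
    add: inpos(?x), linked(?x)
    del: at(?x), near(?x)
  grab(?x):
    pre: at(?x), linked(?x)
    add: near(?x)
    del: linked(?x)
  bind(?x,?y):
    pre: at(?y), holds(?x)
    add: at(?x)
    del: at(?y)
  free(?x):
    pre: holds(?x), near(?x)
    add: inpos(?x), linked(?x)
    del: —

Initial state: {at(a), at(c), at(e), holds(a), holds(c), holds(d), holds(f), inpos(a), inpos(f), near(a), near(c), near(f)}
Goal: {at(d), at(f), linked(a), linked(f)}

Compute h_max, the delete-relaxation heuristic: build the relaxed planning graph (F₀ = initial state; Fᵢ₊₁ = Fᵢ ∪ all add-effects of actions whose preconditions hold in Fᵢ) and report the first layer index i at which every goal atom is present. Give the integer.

1

F0 = init (12 atoms)
F1 = F0 ∪ {at(d), at(f), inpos(c), linked(a), linked(c), linked(f)}  (18 atoms)
goal ⊆ F1  ⇒  h_max = 1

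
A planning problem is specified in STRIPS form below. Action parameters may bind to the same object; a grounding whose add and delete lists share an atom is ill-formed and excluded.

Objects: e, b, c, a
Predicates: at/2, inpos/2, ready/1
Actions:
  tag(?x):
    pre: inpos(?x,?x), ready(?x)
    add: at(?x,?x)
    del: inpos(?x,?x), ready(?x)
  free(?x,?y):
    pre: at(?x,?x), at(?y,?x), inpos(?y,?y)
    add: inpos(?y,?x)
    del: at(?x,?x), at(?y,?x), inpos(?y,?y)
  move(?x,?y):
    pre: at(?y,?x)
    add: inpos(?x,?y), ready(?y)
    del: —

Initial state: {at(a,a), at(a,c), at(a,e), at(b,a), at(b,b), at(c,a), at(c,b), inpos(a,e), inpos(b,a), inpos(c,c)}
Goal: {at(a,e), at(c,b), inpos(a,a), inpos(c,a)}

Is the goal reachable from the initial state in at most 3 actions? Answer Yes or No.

Yes

1. move(c,a)  →  {at(a,a), at(a,c), at(a,e), at(b,a), at(b,b), at(c,a), at(c,b), inpos(a,e), inpos(b,a), inpos(c,a), inpos(c,c), ready(a)}
2. move(a,a)  →  {at(a,a), at(a,c), at(a,e), at(b,a), at(b,b), at(c,a), at(c,b), inpos(a,a), inpos(a,e), inpos(b,a), inpos(c,a), inpos(c,c), ready(a)}
optimal plan length = 2; 2 ≤ 3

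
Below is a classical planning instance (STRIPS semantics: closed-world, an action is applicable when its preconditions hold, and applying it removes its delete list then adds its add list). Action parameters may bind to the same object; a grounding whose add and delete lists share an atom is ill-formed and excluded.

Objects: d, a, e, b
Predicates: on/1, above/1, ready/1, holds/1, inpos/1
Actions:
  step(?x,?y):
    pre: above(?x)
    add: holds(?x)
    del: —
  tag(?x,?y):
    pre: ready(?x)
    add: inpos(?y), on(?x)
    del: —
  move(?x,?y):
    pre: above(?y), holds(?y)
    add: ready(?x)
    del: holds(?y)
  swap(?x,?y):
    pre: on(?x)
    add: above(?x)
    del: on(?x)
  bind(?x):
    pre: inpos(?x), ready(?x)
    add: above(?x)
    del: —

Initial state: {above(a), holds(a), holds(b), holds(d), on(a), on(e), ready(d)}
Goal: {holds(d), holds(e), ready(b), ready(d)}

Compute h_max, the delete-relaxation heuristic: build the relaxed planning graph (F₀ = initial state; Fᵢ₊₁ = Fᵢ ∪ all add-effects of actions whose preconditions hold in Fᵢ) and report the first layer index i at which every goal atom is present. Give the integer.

2

F0 = init (7 atoms)
F1 = F0 ∪ {above(e), inpos(a), inpos(b), inpos(d), inpos(e), on(d), ready(a), ready(b), ready(e)}  (16 atoms)
F2 = F1 ∪ {above(b), above(d), holds(e), on(b)}  (20 atoms)
goal ⊆ F2  ⇒  h_max = 2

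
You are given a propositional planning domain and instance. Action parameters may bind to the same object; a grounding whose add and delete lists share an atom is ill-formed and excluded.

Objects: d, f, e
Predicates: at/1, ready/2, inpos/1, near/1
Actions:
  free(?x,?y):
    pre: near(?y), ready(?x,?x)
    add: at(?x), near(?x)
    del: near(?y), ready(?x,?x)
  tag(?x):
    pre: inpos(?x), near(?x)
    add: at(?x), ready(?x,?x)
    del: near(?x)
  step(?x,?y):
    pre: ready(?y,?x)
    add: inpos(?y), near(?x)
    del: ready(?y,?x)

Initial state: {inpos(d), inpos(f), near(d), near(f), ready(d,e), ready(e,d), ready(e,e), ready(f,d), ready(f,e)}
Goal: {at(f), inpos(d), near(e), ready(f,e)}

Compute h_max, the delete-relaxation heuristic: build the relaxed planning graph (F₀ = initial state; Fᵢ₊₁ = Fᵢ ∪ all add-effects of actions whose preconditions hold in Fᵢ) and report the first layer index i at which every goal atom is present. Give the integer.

F0 = init (9 atoms)
F1 = F0 ∪ {at(d), at(e), at(f), inpos(e), near(e), ready(d,d), ready(f,f)}  (16 atoms)
goal ⊆ F1  ⇒  h_max = 1

1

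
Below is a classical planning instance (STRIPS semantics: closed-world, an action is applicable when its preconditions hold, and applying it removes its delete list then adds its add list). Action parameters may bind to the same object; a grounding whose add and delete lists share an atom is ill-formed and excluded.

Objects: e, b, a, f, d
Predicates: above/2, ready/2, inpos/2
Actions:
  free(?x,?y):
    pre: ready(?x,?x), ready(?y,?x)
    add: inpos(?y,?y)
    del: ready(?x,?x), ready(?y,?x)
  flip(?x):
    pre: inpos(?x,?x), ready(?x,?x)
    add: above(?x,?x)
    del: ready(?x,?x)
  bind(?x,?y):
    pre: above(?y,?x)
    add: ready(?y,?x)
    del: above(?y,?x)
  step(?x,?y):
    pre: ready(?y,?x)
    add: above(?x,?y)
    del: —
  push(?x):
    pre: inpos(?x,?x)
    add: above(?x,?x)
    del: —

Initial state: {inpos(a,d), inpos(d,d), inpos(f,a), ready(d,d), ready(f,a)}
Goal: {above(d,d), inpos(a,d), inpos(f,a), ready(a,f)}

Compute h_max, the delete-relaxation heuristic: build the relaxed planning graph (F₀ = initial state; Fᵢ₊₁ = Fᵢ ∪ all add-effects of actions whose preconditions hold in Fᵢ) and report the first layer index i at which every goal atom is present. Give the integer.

F0 = init (5 atoms)
F1 = F0 ∪ {above(a,f), above(d,d)}  (7 atoms)
F2 = F1 ∪ {ready(a,f)}  (8 atoms)
goal ⊆ F2  ⇒  h_max = 2

2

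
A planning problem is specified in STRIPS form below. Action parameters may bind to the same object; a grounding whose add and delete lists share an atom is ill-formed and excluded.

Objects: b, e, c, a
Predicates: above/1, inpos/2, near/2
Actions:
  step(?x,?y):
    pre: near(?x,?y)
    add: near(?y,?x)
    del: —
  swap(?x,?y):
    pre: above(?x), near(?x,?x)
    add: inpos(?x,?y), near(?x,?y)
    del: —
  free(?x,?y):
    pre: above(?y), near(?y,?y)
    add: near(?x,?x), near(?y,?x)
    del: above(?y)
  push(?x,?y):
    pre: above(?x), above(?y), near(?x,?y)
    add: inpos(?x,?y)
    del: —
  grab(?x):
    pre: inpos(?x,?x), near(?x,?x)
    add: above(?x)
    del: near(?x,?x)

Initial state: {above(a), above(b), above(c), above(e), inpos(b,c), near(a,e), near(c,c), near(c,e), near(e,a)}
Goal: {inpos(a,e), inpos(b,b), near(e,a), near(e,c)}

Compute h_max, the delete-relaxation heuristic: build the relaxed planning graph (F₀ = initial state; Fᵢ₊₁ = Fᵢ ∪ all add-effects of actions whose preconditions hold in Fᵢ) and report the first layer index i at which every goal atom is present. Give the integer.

F0 = init (9 atoms)
F1 = F0 ∪ {inpos(a,e), inpos(c,a), inpos(c,b), inpos(c,c), inpos(c,e), inpos(e,a), near(a,a), near(b,b), near(c,a), near(c,b), near(e,c), near(e,e)}  (21 atoms)
F2 = F1 ∪ {inpos(a,a), inpos(a,b), inpos(a,c), inpos(b,a), inpos(b,b), inpos(b,e), inpos(e,b), inpos(e,c), inpos(e,e), near(a,b), near(a,c), near(b,a), near(b,c), near(b,e), near(e,b)}  (36 atoms)
goal ⊆ F2  ⇒  h_max = 2

2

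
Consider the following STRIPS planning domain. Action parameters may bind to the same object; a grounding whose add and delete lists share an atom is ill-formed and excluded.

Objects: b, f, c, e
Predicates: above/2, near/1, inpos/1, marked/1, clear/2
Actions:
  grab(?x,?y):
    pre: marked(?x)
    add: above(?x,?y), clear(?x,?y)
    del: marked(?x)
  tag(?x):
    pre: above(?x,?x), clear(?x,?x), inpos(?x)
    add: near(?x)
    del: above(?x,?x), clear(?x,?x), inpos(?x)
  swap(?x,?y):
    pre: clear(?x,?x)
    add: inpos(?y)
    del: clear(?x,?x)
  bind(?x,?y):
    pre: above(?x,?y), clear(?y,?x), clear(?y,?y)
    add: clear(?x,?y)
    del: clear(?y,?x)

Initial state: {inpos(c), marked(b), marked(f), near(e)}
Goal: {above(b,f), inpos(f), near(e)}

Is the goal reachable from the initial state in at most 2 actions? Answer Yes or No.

No

1. grab(b,f)  →  {above(b,f), clear(b,f), inpos(c), marked(f), near(e)}
2. grab(f,f)  →  {above(b,f), above(f,f), clear(b,f), clear(f,f), inpos(c), near(e)}
3. swap(f,f)  →  {above(b,f), above(f,f), clear(b,f), inpos(c), inpos(f), near(e)}
optimal plan length = 3; 3 > 2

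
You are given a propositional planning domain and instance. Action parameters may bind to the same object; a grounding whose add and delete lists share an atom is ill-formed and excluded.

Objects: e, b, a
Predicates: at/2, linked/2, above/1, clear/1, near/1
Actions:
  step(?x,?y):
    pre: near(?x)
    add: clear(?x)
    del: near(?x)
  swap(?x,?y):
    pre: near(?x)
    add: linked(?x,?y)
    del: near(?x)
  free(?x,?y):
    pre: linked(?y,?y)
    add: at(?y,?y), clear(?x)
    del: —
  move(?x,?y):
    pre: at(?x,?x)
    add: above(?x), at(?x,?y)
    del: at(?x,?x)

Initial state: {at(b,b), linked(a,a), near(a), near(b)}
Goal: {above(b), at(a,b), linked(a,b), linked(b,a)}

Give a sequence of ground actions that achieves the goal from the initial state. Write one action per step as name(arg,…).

swap(b,a); swap(a,b); free(e,a); move(b,e); move(a,b)

1. swap(b,a)  →  {at(b,b), linked(a,a), linked(b,a), near(a)}
2. swap(a,b)  →  {at(b,b), linked(a,a), linked(a,b), linked(b,a)}
3. free(e,a)  →  {at(a,a), at(b,b), clear(e), linked(a,a), linked(a,b), linked(b,a)}
4. move(b,e)  →  {above(b), at(a,a), at(b,e), clear(e), linked(a,a), linked(a,b), linked(b,a)}
5. move(a,b)  →  {above(a), above(b), at(a,b), at(b,e), clear(e), linked(a,a), linked(a,b), linked(b,a)}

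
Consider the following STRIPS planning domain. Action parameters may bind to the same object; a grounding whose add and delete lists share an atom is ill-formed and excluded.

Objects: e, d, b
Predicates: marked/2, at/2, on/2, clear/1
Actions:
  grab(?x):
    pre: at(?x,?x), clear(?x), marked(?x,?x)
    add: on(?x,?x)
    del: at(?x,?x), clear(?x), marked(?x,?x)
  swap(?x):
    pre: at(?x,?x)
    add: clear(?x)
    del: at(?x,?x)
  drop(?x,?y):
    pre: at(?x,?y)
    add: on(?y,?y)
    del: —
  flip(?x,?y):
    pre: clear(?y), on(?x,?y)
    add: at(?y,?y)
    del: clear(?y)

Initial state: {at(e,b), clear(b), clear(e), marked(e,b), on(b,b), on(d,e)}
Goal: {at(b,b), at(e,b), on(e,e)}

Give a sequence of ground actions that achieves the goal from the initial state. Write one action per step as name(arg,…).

flip(d,e); drop(e,e); flip(b,b)

1. flip(d,e)  →  {at(e,b), at(e,e), clear(b), marked(e,b), on(b,b), on(d,e)}
2. drop(e,e)  →  {at(e,b), at(e,e), clear(b), marked(e,b), on(b,b), on(d,e), on(e,e)}
3. flip(b,b)  →  {at(b,b), at(e,b), at(e,e), marked(e,b), on(b,b), on(d,e), on(e,e)}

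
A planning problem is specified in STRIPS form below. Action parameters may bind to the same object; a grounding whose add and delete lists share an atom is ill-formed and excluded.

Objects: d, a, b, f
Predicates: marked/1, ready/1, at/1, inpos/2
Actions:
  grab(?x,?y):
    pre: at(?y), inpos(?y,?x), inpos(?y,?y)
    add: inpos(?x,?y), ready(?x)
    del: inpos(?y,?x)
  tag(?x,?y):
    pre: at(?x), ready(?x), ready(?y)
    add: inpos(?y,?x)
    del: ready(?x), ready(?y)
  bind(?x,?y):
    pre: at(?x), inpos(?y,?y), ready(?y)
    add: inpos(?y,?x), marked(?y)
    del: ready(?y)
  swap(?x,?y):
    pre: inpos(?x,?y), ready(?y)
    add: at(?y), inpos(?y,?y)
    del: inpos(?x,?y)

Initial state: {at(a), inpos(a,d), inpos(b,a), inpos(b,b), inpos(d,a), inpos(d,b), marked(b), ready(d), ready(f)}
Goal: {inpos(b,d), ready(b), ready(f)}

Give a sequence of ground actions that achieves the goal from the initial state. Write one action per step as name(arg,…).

1. swap(a,d)  →  {at(a), at(d), inpos(b,a), inpos(b,b), inpos(d,a), inpos(d,b), inpos(d,d), marked(b), ready(d), ready(f)}
2. grab(b,d)  →  {at(a), at(d), inpos(b,a), inpos(b,b), inpos(b,d), inpos(d,a), inpos(d,d), marked(b), ready(b), ready(d), ready(f)}

swap(a,d); grab(b,d)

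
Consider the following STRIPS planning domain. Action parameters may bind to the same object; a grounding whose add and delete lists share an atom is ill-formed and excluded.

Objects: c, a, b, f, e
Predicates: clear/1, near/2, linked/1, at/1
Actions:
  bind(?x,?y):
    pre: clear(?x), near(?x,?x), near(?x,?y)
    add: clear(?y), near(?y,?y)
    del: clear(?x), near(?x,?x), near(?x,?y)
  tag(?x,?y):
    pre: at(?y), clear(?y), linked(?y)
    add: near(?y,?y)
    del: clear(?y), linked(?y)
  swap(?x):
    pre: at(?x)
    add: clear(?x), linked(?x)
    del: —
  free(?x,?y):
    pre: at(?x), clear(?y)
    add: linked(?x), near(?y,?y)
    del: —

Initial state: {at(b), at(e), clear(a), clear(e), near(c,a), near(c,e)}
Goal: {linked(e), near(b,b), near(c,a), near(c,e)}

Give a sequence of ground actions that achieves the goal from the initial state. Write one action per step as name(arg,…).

swap(b); free(e,b)

1. swap(b)  →  {at(b), at(e), clear(a), clear(b), clear(e), linked(b), near(c,a), near(c,e)}
2. free(e,b)  →  {at(b), at(e), clear(a), clear(b), clear(e), linked(b), linked(e), near(b,b), near(c,a), near(c,e)}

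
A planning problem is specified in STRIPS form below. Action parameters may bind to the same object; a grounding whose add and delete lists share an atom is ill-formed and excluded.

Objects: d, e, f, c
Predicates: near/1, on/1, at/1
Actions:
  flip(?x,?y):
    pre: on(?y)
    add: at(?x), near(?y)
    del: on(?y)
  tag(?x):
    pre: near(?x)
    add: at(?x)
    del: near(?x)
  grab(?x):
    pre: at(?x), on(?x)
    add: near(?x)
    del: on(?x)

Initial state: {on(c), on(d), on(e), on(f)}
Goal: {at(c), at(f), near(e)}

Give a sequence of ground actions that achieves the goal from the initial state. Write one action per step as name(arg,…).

1. flip(f,d)  →  {at(f), near(d), on(c), on(e), on(f)}
2. flip(c,e)  →  {at(c), at(f), near(d), near(e), on(c), on(f)}

flip(f,d); flip(c,e)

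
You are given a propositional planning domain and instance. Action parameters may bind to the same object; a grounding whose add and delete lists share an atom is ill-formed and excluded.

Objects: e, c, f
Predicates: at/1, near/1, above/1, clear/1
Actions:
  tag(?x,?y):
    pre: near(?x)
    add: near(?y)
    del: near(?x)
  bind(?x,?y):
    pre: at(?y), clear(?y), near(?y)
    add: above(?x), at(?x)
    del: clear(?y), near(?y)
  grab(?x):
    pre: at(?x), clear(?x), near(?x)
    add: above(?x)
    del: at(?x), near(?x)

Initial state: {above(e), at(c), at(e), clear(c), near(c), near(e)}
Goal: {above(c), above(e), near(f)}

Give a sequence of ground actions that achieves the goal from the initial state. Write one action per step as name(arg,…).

1. tag(e,f)  →  {above(e), at(c), at(e), clear(c), near(c), near(f)}
2. bind(c,c)  →  {above(c), above(e), at(c), at(e), near(f)}

tag(e,f); bind(c,c)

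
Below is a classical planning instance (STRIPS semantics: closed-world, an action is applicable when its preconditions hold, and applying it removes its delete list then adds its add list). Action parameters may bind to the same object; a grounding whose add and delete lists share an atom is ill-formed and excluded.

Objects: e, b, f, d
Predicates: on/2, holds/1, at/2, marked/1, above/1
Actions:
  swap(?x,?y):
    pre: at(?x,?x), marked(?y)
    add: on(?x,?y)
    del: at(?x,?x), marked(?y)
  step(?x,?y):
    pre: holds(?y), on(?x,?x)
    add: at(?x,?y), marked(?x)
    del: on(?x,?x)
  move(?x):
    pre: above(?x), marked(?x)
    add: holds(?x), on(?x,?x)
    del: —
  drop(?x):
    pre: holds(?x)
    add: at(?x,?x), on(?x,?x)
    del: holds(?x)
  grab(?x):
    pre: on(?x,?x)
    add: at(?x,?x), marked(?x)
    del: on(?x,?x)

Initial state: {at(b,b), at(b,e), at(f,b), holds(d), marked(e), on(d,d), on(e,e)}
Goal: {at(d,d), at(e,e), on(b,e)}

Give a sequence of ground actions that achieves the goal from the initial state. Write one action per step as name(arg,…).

swap(b,e); step(d,d); grab(e)

1. swap(b,e)  →  {at(b,e), at(f,b), holds(d), on(b,e), on(d,d), on(e,e)}
2. step(d,d)  →  {at(b,e), at(d,d), at(f,b), holds(d), marked(d), on(b,e), on(e,e)}
3. grab(e)  →  {at(b,e), at(d,d), at(e,e), at(f,b), holds(d), marked(d), marked(e), on(b,e)}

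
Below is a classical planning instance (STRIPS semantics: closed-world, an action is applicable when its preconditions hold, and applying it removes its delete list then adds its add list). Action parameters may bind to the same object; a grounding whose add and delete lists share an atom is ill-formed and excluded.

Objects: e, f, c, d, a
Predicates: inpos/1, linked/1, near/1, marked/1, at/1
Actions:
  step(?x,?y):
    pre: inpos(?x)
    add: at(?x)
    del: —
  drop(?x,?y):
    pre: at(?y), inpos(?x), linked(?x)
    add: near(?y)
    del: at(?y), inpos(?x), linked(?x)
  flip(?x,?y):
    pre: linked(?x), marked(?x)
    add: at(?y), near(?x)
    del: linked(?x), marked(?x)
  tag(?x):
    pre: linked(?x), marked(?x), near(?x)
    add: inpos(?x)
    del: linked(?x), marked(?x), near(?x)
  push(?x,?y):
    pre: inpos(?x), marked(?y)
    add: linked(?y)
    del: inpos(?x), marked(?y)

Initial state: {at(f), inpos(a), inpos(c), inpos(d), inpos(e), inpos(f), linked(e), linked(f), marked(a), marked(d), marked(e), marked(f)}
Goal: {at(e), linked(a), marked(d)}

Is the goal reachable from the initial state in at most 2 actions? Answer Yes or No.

Yes

1. step(e,e)  →  {at(e), at(f), inpos(a), inpos(c), inpos(d), inpos(e), inpos(f), linked(e), linked(f), marked(a), marked(d), marked(e), marked(f)}
2. push(e,a)  →  {at(e), at(f), inpos(a), inpos(c), inpos(d), inpos(f), linked(a), linked(e), linked(f), marked(d), marked(e), marked(f)}
optimal plan length = 2; 2 ≤ 2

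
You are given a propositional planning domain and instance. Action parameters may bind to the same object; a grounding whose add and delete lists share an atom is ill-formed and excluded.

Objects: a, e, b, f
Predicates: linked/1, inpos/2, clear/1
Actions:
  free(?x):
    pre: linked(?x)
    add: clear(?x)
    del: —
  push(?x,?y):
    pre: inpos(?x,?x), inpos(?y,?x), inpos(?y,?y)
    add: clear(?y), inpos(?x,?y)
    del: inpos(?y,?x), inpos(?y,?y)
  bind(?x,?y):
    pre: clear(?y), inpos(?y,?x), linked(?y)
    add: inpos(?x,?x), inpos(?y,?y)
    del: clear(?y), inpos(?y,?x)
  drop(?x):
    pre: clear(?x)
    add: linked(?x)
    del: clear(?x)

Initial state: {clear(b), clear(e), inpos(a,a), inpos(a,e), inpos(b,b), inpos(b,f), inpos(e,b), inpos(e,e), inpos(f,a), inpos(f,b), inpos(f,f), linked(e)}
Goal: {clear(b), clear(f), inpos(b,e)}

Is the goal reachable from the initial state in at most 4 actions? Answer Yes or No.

1. push(a,f)  →  {clear(b), clear(e), clear(f), inpos(a,a), inpos(a,e), inpos(a,f), inpos(b,b), inpos(b,f), inpos(e,b), inpos(e,e), inpos(f,b), linked(e)}
2. push(b,e)  →  {clear(b), clear(e), clear(f), inpos(a,a), inpos(a,e), inpos(a,f), inpos(b,b), inpos(b,e), inpos(b,f), inpos(f,b), linked(e)}
optimal plan length = 2; 2 ≤ 4

Yes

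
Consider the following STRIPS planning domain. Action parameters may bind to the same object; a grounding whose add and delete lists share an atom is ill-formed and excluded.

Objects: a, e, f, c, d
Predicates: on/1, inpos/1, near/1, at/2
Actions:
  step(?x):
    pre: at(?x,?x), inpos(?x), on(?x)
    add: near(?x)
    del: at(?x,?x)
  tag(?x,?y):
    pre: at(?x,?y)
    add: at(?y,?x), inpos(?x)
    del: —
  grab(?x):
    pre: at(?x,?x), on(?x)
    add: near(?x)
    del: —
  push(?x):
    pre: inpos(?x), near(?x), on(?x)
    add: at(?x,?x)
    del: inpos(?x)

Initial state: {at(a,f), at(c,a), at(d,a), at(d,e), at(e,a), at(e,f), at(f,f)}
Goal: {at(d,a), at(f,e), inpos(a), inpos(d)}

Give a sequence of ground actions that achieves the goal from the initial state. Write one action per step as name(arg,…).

tag(a,f); tag(e,f); tag(d,a)

1. tag(a,f)  →  {at(a,f), at(c,a), at(d,a), at(d,e), at(e,a), at(e,f), at(f,a), at(f,f), inpos(a)}
2. tag(e,f)  →  {at(a,f), at(c,a), at(d,a), at(d,e), at(e,a), at(e,f), at(f,a), at(f,e), at(f,f), inpos(a), inpos(e)}
3. tag(d,a)  →  {at(a,d), at(a,f), at(c,a), at(d,a), at(d,e), at(e,a), at(e,f), at(f,a), at(f,e), at(f,f), inpos(a), inpos(d), inpos(e)}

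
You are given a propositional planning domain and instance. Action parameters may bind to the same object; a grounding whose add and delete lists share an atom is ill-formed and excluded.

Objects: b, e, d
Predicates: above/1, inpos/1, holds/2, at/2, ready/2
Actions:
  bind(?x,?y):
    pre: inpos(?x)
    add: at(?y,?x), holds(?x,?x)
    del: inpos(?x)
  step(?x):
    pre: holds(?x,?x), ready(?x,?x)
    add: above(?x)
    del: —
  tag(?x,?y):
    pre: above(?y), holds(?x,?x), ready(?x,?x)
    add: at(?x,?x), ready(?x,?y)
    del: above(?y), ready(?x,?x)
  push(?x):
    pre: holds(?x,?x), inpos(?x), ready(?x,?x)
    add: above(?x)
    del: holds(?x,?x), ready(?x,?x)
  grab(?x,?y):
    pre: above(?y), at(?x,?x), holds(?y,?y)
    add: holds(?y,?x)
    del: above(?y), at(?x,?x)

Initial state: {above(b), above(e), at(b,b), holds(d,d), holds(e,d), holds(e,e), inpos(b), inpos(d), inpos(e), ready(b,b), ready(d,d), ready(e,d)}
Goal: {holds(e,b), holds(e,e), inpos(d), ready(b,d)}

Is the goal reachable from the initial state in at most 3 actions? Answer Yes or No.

1. bind(b,b)  →  {above(b), above(e), at(b,b), holds(b,b), holds(d,d), holds(e,d), holds(e,e), inpos(d), inpos(e), ready(b,b), ready(d,d), ready(e,d)}
2. step(d)  →  {above(b), above(d), above(e), at(b,b), holds(b,b), holds(d,d), holds(e,d), holds(e,e), inpos(d), inpos(e), ready(b,b), ready(d,d), ready(e,d)}
3. tag(b,d)  →  {above(b), above(e), at(b,b), holds(b,b), holds(d,d), holds(e,d), holds(e,e), inpos(d), inpos(e), ready(b,d), ready(d,d), ready(e,d)}
4. grab(b,e)  →  {above(b), holds(b,b), holds(d,d), holds(e,b), holds(e,d), holds(e,e), inpos(d), inpos(e), ready(b,d), ready(d,d), ready(e,d)}
optimal plan length = 4; 4 > 3

No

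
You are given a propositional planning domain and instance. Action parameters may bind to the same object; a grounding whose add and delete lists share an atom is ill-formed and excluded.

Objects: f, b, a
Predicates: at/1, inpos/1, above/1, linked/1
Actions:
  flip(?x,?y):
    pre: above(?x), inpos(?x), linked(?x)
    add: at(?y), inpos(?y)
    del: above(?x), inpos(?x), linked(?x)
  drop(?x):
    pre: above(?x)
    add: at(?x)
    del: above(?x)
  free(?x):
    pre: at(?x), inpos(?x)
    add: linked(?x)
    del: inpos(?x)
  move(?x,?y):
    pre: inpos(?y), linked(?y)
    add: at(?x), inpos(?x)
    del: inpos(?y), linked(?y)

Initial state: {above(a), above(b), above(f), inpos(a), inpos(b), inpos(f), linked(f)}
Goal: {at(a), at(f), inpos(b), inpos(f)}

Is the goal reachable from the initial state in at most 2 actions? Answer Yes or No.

1. drop(f)  →  {above(a), above(b), at(f), inpos(a), inpos(b), inpos(f), linked(f)}
2. drop(a)  →  {above(b), at(a), at(f), inpos(a), inpos(b), inpos(f), linked(f)}
optimal plan length = 2; 2 ≤ 2

Yes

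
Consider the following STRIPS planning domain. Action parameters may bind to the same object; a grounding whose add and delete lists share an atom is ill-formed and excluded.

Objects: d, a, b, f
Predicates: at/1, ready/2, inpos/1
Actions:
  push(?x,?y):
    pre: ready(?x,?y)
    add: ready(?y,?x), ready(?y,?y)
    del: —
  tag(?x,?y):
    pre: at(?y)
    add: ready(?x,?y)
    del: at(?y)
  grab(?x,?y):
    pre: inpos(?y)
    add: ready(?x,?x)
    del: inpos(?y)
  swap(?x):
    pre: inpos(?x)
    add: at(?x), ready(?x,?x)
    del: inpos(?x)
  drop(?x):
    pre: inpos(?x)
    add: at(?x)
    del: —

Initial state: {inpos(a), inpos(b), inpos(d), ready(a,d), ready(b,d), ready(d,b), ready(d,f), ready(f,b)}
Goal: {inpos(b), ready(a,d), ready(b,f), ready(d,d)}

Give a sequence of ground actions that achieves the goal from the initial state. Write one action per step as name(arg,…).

push(a,d); push(f,b)

1. push(a,d)  →  {inpos(a), inpos(b), inpos(d), ready(a,d), ready(b,d), ready(d,a), ready(d,b), ready(d,d), ready(d,f), ready(f,b)}
2. push(f,b)  →  {inpos(a), inpos(b), inpos(d), ready(a,d), ready(b,b), ready(b,d), ready(b,f), ready(d,a), ready(d,b), ready(d,d), ready(d,f), ready(f,b)}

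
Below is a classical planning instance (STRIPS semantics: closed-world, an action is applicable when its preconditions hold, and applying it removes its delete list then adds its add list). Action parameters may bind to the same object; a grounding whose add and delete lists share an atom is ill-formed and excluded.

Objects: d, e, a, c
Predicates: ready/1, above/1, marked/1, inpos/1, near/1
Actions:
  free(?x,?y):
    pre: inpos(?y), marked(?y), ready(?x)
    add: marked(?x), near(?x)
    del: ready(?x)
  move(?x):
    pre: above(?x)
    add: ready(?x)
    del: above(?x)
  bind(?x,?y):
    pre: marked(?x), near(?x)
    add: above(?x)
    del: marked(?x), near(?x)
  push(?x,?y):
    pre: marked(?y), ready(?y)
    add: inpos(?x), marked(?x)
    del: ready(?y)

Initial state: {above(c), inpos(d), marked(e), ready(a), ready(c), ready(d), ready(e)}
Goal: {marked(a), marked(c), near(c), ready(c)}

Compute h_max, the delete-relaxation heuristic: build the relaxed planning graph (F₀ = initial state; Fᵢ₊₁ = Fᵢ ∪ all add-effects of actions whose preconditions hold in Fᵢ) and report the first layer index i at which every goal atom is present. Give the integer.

F0 = init (7 atoms)
F1 = F0 ∪ {inpos(a), inpos(c), inpos(e), marked(a), marked(c), marked(d)}  (13 atoms)
F2 = F1 ∪ {near(a), near(c), near(d), near(e)}  (17 atoms)
goal ⊆ F2  ⇒  h_max = 2

2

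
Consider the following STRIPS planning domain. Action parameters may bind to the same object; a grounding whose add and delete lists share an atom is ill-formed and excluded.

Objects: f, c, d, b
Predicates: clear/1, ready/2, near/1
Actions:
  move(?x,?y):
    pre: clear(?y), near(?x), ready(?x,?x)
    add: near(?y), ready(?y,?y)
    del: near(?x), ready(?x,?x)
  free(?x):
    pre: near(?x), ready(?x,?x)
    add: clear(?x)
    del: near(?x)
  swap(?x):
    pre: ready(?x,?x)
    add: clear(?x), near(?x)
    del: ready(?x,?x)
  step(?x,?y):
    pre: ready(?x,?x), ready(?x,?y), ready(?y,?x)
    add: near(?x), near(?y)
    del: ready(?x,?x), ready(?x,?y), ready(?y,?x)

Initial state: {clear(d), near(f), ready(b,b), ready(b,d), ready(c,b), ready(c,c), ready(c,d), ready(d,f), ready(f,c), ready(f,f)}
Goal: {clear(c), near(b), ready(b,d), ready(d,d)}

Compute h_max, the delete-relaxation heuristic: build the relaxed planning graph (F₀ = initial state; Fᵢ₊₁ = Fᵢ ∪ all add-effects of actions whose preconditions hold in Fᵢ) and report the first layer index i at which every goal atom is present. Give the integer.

F0 = init (10 atoms)
F1 = F0 ∪ {clear(b), clear(c), clear(f), near(b), near(c), near(d), ready(d,d)}  (17 atoms)
goal ⊆ F1  ⇒  h_max = 1

1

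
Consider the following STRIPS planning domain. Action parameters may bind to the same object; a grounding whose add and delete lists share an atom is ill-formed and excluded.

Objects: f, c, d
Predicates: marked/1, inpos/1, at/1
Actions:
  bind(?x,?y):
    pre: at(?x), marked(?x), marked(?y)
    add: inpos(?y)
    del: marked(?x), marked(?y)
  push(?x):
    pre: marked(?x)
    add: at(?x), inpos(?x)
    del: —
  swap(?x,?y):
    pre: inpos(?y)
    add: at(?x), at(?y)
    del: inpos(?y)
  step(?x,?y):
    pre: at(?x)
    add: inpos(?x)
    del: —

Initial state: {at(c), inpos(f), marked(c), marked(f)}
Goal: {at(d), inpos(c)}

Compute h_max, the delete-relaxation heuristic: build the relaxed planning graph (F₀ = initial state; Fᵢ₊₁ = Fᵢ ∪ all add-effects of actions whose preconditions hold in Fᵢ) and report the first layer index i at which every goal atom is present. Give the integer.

1

F0 = init (4 atoms)
F1 = F0 ∪ {at(d), at(f), inpos(c)}  (7 atoms)
goal ⊆ F1  ⇒  h_max = 1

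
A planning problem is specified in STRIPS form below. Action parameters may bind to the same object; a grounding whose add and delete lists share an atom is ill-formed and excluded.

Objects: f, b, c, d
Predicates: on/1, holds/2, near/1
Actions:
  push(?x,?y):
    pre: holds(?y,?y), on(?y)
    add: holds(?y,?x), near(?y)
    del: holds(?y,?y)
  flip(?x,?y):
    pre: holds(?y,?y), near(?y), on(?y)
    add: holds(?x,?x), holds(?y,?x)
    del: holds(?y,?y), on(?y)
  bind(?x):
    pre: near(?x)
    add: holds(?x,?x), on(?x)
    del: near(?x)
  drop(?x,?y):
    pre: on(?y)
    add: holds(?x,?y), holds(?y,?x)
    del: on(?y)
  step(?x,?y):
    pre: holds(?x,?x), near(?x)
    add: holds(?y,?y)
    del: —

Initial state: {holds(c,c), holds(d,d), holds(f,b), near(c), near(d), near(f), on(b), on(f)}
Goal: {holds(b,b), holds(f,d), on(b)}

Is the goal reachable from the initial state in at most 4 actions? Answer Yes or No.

Yes

1. drop(d,f)  →  {holds(c,c), holds(d,d), holds(d,f), holds(f,b), holds(f,d), near(c), near(d), near(f), on(b)}
2. step(c,b)  →  {holds(b,b), holds(c,c), holds(d,d), holds(d,f), holds(f,b), holds(f,d), near(c), near(d), near(f), on(b)}
optimal plan length = 2; 2 ≤ 4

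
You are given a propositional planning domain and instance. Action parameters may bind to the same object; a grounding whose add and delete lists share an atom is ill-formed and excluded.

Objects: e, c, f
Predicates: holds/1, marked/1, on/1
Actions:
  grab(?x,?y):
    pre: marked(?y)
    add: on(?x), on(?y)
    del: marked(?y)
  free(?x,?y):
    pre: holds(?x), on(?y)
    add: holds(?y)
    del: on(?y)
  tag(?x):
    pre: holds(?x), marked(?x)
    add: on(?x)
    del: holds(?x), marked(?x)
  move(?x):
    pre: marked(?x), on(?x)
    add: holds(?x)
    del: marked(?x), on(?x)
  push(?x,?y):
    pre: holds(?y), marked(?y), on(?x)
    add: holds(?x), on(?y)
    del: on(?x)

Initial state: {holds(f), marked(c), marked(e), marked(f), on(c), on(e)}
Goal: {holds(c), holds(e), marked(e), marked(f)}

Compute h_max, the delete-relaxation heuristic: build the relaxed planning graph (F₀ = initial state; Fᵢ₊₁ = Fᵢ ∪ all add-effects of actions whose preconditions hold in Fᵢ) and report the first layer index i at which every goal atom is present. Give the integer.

F0 = init (6 atoms)
F1 = F0 ∪ {holds(c), holds(e), on(f)}  (9 atoms)
goal ⊆ F1  ⇒  h_max = 1

1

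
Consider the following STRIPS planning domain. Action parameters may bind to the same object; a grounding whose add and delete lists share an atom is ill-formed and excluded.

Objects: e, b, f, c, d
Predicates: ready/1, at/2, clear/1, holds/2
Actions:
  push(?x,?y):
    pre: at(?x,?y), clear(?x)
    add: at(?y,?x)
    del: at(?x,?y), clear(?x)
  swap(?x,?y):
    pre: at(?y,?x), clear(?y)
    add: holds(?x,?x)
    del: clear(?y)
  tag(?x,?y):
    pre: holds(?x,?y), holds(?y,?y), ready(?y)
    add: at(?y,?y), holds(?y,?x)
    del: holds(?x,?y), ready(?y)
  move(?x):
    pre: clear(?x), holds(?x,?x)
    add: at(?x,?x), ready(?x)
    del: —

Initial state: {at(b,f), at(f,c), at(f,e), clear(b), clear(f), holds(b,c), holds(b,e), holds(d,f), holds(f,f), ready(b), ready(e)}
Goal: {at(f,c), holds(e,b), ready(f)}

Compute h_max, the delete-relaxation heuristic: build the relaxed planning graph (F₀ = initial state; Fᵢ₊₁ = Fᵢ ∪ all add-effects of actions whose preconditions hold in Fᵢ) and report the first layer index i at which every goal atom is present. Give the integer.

F0 = init (11 atoms)
F1 = F0 ∪ {at(c,f), at(e,f), at(f,b), at(f,f), holds(c,c), holds(e,e), ready(f)}  (18 atoms)
F2 = F1 ∪ {at(e,e), holds(b,b), holds(e,b), holds(f,d)}  (22 atoms)
goal ⊆ F2  ⇒  h_max = 2

2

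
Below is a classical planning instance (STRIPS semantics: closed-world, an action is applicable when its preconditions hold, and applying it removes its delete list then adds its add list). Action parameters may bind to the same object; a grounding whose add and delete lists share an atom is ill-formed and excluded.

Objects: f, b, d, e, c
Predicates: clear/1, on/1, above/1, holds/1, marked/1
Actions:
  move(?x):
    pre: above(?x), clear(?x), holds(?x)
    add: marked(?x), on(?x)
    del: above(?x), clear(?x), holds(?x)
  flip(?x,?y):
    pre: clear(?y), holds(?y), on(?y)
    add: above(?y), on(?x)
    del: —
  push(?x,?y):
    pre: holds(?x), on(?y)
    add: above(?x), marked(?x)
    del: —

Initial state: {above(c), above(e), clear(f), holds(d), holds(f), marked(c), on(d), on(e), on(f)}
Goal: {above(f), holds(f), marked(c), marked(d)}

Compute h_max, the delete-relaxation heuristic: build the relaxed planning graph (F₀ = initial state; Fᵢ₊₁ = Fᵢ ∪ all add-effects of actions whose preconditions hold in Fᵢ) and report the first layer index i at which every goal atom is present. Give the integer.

F0 = init (9 atoms)
F1 = F0 ∪ {above(d), above(f), marked(d), marked(f), on(b), on(c)}  (15 atoms)
goal ⊆ F1  ⇒  h_max = 1

1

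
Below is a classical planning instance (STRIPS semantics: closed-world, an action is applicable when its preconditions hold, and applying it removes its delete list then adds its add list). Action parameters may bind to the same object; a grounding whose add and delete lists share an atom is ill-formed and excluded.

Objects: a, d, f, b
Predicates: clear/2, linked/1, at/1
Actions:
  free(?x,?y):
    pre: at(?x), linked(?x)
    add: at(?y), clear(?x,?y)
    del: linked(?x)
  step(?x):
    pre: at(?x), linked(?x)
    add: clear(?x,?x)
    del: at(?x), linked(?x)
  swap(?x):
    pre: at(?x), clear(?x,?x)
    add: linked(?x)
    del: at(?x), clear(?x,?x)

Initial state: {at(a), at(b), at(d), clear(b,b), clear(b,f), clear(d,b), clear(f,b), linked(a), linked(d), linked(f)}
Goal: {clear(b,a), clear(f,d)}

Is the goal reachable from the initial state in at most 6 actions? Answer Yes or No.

1. free(a,f)  →  {at(a), at(b), at(d), at(f), clear(a,f), clear(b,b), clear(b,f), clear(d,b), clear(f,b), linked(d), linked(f)}
2. free(f,d)  →  {at(a), at(b), at(d), at(f), clear(a,f), clear(b,b), clear(b,f), clear(d,b), clear(f,b), clear(f,d), linked(d)}
3. swap(b)  →  {at(a), at(d), at(f), clear(a,f), clear(b,f), clear(d,b), clear(f,b), clear(f,d), linked(b), linked(d)}
4. free(d,b)  →  {at(a), at(b), at(d), at(f), clear(a,f), clear(b,f), clear(d,b), clear(f,b), clear(f,d), linked(b)}
5. free(b,a)  →  {at(a), at(b), at(d), at(f), clear(a,f), clear(b,a), clear(b,f), clear(d,b), clear(f,b), clear(f,d)}
optimal plan length = 5; 5 ≤ 6

Yes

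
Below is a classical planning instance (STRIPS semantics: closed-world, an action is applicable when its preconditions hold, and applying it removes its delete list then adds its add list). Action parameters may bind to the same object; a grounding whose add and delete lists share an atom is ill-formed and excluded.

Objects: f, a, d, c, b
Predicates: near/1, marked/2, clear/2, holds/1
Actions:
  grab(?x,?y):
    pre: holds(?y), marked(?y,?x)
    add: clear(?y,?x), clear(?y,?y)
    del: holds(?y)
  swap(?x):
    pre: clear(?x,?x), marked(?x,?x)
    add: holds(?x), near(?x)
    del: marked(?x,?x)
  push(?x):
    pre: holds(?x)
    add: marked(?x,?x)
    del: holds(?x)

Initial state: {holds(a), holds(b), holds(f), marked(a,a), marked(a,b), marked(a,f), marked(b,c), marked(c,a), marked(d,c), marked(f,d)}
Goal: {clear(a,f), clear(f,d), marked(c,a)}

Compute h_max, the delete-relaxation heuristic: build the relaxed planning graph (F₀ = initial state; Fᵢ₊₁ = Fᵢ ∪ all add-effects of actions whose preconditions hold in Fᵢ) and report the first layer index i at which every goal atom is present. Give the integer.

1

F0 = init (10 atoms)
F1 = F0 ∪ {clear(a,a), clear(a,b), clear(a,f), clear(b,b), clear(b,c), clear(f,d), clear(f,f), marked(b,b), marked(f,f)}  (19 atoms)
goal ⊆ F1  ⇒  h_max = 1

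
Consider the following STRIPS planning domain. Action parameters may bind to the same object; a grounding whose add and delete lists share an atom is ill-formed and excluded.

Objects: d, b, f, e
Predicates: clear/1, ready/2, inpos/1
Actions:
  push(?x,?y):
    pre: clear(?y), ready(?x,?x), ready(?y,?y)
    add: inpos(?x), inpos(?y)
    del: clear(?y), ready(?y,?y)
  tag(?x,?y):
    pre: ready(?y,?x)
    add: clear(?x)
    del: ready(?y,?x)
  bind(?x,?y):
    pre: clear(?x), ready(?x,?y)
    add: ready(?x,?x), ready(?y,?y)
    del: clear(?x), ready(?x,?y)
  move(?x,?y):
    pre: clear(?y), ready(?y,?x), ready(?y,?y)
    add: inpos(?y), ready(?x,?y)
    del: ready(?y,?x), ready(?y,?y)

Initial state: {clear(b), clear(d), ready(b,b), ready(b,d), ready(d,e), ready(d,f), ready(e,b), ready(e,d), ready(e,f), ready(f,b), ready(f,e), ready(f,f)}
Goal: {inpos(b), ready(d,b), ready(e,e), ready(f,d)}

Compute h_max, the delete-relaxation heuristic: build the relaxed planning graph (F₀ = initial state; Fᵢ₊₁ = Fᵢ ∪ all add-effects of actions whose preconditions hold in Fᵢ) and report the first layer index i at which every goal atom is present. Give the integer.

F0 = init (12 atoms)
F1 = F0 ∪ {clear(e), clear(f), inpos(b), inpos(f), ready(d,b), ready(d,d), ready(e,e)}  (19 atoms)
F2 = F1 ∪ {inpos(d), inpos(e), ready(b,e), ready(b,f), ready(f,d)}  (24 atoms)
goal ⊆ F2  ⇒  h_max = 2

2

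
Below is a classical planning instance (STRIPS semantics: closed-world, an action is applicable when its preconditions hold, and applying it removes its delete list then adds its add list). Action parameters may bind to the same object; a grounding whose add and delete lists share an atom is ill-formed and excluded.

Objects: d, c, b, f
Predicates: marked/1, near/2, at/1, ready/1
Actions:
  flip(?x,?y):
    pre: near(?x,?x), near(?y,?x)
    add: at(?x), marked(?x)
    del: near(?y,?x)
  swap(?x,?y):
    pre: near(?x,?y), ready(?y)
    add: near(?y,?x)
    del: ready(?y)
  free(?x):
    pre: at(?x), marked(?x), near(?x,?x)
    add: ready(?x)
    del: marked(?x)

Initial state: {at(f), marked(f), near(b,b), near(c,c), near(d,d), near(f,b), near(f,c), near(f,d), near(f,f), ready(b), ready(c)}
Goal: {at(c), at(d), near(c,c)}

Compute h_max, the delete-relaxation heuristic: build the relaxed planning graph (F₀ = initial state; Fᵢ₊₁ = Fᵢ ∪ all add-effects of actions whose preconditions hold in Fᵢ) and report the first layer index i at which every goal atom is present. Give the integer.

1

F0 = init (11 atoms)
F1 = F0 ∪ {at(b), at(c), at(d), marked(b), marked(c), marked(d), near(b,f), near(c,f), ready(f)}  (20 atoms)
goal ⊆ F1  ⇒  h_max = 1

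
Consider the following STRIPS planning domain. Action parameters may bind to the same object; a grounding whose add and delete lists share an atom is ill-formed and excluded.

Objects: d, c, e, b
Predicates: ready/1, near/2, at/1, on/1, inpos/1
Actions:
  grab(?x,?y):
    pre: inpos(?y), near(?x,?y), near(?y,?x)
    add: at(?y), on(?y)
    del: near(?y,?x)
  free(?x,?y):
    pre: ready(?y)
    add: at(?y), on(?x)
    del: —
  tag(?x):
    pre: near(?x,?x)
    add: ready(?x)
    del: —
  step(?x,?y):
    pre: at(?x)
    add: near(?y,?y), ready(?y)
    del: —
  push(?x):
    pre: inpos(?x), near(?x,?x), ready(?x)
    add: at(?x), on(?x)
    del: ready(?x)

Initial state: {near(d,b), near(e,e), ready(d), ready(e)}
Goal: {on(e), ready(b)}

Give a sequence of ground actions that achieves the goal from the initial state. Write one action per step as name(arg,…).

free(e,d); step(d,b)

1. free(e,d)  →  {at(d), near(d,b), near(e,e), on(e), ready(d), ready(e)}
2. step(d,b)  →  {at(d), near(b,b), near(d,b), near(e,e), on(e), ready(b), ready(d), ready(e)}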